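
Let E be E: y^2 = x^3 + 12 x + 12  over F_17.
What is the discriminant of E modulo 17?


4 a^3 + 27 b^2 = 4*12^3 + 27*12^2 = 6912 + 3888 = 10800
Delta = -16 * (10800) = -172800
Delta mod 17 = 5

Delta = 5 (mod 17)


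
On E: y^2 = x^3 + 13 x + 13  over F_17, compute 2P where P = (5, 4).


Doubling: s = (3 x1^2 + a) / (2 y1)
s = (3*5^2 + 13) / (2*4) mod 17 = 11
x3 = s^2 - 2 x1 mod 17 = 11^2 - 2*5 = 9
y3 = s (x1 - x3) - y1 mod 17 = 11 * (5 - 9) - 4 = 3

2P = (9, 3)


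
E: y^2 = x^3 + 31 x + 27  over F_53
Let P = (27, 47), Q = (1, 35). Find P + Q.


P != Q, so use the chord formula.
s = (y2 - y1) / (x2 - x1) = (41) / (27) mod 53 = 29
x3 = s^2 - x1 - x2 mod 53 = 29^2 - 27 - 1 = 18
y3 = s (x1 - x3) - y1 mod 53 = 29 * (27 - 18) - 47 = 2

P + Q = (18, 2)


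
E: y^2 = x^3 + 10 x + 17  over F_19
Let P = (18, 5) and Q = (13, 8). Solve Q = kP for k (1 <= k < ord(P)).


Enumerate multiples of P until we hit Q = (13, 8):
  1P = (18, 5)
  2P = (13, 11)
  3P = (13, 8)
Match found at i = 3.

k = 3


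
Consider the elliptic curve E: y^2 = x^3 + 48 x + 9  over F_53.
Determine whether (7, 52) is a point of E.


Check whether y^2 = x^3 + 48 x + 9 (mod 53) for (x, y) = (7, 52).
LHS: y^2 = 52^2 mod 53 = 1
RHS: x^3 + 48 x + 9 = 7^3 + 48*7 + 9 mod 53 = 52
LHS != RHS

No, not on the curve


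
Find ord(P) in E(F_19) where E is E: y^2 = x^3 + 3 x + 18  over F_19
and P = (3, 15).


Compute successive multiples of P until we hit O:
  1P = (3, 15)
  2P = (14, 12)
  3P = (6, 10)
  4P = (17, 2)
  5P = (5, 14)
  6P = (16, 1)
  7P = (16, 18)
  8P = (5, 5)
  ... (continuing to 13P)
  13P = O

ord(P) = 13


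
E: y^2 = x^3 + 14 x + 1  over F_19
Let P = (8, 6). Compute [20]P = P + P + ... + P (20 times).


k = 20 = 10100_2 (binary, LSB first: 00101)
Double-and-add from P = (8, 6):
  bit 0 = 0: acc unchanged = O
  bit 1 = 0: acc unchanged = O
  bit 2 = 1: acc = O + (7, 10) = (7, 10)
  bit 3 = 0: acc unchanged = (7, 10)
  bit 4 = 1: acc = (7, 10) + (5, 5) = (18, 10)

20P = (18, 10)


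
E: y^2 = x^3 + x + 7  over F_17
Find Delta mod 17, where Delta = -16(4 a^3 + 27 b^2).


4 a^3 + 27 b^2 = 4*1^3 + 27*7^2 = 4 + 1323 = 1327
Delta = -16 * (1327) = -21232
Delta mod 17 = 1

Delta = 1 (mod 17)


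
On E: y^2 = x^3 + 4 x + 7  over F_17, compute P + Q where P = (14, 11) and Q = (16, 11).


P != Q, so use the chord formula.
s = (y2 - y1) / (x2 - x1) = (0) / (2) mod 17 = 0
x3 = s^2 - x1 - x2 mod 17 = 0^2 - 14 - 16 = 4
y3 = s (x1 - x3) - y1 mod 17 = 0 * (14 - 4) - 11 = 6

P + Q = (4, 6)


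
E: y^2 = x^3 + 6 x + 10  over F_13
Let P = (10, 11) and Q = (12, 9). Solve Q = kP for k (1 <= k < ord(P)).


Enumerate multiples of P until we hit Q = (12, 9):
  1P = (10, 11)
  2P = (5, 3)
  3P = (12, 4)
  4P = (0, 6)
  5P = (0, 7)
  6P = (12, 9)
Match found at i = 6.

k = 6


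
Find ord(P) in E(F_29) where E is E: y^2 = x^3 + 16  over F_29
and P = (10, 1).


Compute successive multiples of P until we hit O:
  1P = (10, 1)
  2P = (5, 24)
  3P = (5, 5)
  4P = (10, 28)
  5P = O

ord(P) = 5


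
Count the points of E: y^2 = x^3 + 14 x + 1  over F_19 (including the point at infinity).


For each x in F_19, count y with y^2 = x^3 + 14 x + 1 mod 19:
  x = 0: RHS = 1, y in [1, 18]  -> 2 point(s)
  x = 1: RHS = 16, y in [4, 15]  -> 2 point(s)
  x = 4: RHS = 7, y in [8, 11]  -> 2 point(s)
  x = 5: RHS = 6, y in [5, 14]  -> 2 point(s)
  x = 6: RHS = 16, y in [4, 15]  -> 2 point(s)
  x = 7: RHS = 5, y in [9, 10]  -> 2 point(s)
  x = 8: RHS = 17, y in [6, 13]  -> 2 point(s)
  x = 9: RHS = 1, y in [1, 18]  -> 2 point(s)
  x = 10: RHS = 1, y in [1, 18]  -> 2 point(s)
  x = 11: RHS = 4, y in [2, 17]  -> 2 point(s)
  x = 12: RHS = 16, y in [4, 15]  -> 2 point(s)
  x = 13: RHS = 5, y in [9, 10]  -> 2 point(s)
  x = 18: RHS = 5, y in [9, 10]  -> 2 point(s)
Affine points: 26. Add the point at infinity: total = 27.

#E(F_19) = 27


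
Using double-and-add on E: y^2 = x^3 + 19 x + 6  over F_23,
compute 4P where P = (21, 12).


k = 4 = 100_2 (binary, LSB first: 001)
Double-and-add from P = (21, 12):
  bit 0 = 0: acc unchanged = O
  bit 1 = 0: acc unchanged = O
  bit 2 = 1: acc = O + (18, 4) = (18, 4)

4P = (18, 4)


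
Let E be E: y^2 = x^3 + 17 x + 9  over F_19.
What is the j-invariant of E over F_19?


Delta = -16(4 a^3 + 27 b^2) mod 19 = 5
-1728 * (4 a)^3 = -1728 * (4*17)^3 mod 19 = 1
j = 1 * 5^(-1) mod 19 = 4

j = 4 (mod 19)


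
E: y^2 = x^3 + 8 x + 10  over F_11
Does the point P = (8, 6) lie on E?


Check whether y^2 = x^3 + 8 x + 10 (mod 11) for (x, y) = (8, 6).
LHS: y^2 = 6^2 mod 11 = 3
RHS: x^3 + 8 x + 10 = 8^3 + 8*8 + 10 mod 11 = 3
LHS = RHS

Yes, on the curve


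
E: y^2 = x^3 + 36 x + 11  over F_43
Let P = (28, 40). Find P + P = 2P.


Doubling: s = (3 x1^2 + a) / (2 y1)
s = (3*28^2 + 36) / (2*40) mod 43 = 32
x3 = s^2 - 2 x1 mod 43 = 32^2 - 2*28 = 22
y3 = s (x1 - x3) - y1 mod 43 = 32 * (28 - 22) - 40 = 23

2P = (22, 23)


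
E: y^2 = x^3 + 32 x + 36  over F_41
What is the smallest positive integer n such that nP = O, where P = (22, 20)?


Compute successive multiples of P until we hit O:
  1P = (22, 20)
  2P = (20, 5)
  3P = (4, 33)
  4P = (24, 27)
  5P = (38, 6)
  6P = (17, 32)
  7P = (34, 17)
  8P = (3, 6)
  ... (continuing to 36P)
  36P = O

ord(P) = 36


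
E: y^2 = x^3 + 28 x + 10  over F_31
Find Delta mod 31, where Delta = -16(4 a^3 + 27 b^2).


4 a^3 + 27 b^2 = 4*28^3 + 27*10^2 = 87808 + 2700 = 90508
Delta = -16 * (90508) = -1448128
Delta mod 31 = 6

Delta = 6 (mod 31)


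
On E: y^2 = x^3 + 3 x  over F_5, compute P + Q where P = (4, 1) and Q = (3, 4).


P != Q, so use the chord formula.
s = (y2 - y1) / (x2 - x1) = (3) / (4) mod 5 = 2
x3 = s^2 - x1 - x2 mod 5 = 2^2 - 4 - 3 = 2
y3 = s (x1 - x3) - y1 mod 5 = 2 * (4 - 2) - 1 = 3

P + Q = (2, 3)


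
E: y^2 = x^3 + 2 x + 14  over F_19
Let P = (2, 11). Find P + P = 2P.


Doubling: s = (3 x1^2 + a) / (2 y1)
s = (3*2^2 + 2) / (2*11) mod 19 = 11
x3 = s^2 - 2 x1 mod 19 = 11^2 - 2*2 = 3
y3 = s (x1 - x3) - y1 mod 19 = 11 * (2 - 3) - 11 = 16

2P = (3, 16)


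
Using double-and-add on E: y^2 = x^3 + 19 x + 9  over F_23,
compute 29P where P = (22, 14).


k = 29 = 11101_2 (binary, LSB first: 10111)
Double-and-add from P = (22, 14):
  bit 0 = 1: acc = O + (22, 14) = (22, 14)
  bit 1 = 0: acc unchanged = (22, 14)
  bit 2 = 1: acc = (22, 14) + (7, 5) = (10, 7)
  bit 3 = 1: acc = (10, 7) + (15, 14) = (11, 10)
  bit 4 = 1: acc = (11, 10) + (1, 11) = (14, 11)

29P = (14, 11)


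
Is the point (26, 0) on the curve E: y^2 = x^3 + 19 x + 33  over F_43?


Check whether y^2 = x^3 + 19 x + 33 (mod 43) for (x, y) = (26, 0).
LHS: y^2 = 0^2 mod 43 = 0
RHS: x^3 + 19 x + 33 = 26^3 + 19*26 + 33 mod 43 = 0
LHS = RHS

Yes, on the curve


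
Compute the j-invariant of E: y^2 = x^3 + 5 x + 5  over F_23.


Delta = -16(4 a^3 + 27 b^2) mod 23 = 14
-1728 * (4 a)^3 = -1728 * (4*5)^3 mod 23 = 12
j = 12 * 14^(-1) mod 23 = 14

j = 14 (mod 23)


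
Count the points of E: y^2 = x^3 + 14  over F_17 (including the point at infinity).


For each x in F_17, count y with y^2 = x^3 + 0 x + 14 mod 17:
  x = 1: RHS = 15, y in [7, 10]  -> 2 point(s)
  x = 6: RHS = 9, y in [3, 14]  -> 2 point(s)
  x = 7: RHS = 0, y in [0]  -> 1 point(s)
  x = 8: RHS = 16, y in [4, 13]  -> 2 point(s)
  x = 11: RHS = 2, y in [6, 11]  -> 2 point(s)
  x = 12: RHS = 8, y in [5, 12]  -> 2 point(s)
  x = 13: RHS = 1, y in [1, 16]  -> 2 point(s)
  x = 14: RHS = 4, y in [2, 15]  -> 2 point(s)
  x = 16: RHS = 13, y in [8, 9]  -> 2 point(s)
Affine points: 17. Add the point at infinity: total = 18.

#E(F_17) = 18


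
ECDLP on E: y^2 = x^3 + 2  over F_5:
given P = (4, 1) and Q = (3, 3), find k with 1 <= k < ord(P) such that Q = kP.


Enumerate multiples of P until we hit Q = (3, 3):
  1P = (4, 1)
  2P = (3, 3)
Match found at i = 2.

k = 2


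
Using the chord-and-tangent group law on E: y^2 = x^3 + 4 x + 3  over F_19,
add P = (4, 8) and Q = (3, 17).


P != Q, so use the chord formula.
s = (y2 - y1) / (x2 - x1) = (9) / (18) mod 19 = 10
x3 = s^2 - x1 - x2 mod 19 = 10^2 - 4 - 3 = 17
y3 = s (x1 - x3) - y1 mod 19 = 10 * (4 - 17) - 8 = 14

P + Q = (17, 14)


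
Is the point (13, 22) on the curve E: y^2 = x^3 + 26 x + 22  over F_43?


Check whether y^2 = x^3 + 26 x + 22 (mod 43) for (x, y) = (13, 22).
LHS: y^2 = 22^2 mod 43 = 11
RHS: x^3 + 26 x + 22 = 13^3 + 26*13 + 22 mod 43 = 20
LHS != RHS

No, not on the curve


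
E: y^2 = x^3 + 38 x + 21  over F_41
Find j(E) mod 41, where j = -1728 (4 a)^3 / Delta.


Delta = -16(4 a^3 + 27 b^2) mod 41 = 21
-1728 * (4 a)^3 = -1728 * (4*38)^3 mod 41 = 36
j = 36 * 21^(-1) mod 41 = 31

j = 31 (mod 41)


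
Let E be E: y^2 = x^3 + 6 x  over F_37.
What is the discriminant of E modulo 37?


4 a^3 + 27 b^2 = 4*6^3 + 27*0^2 = 864 + 0 = 864
Delta = -16 * (864) = -13824
Delta mod 37 = 14

Delta = 14 (mod 37)


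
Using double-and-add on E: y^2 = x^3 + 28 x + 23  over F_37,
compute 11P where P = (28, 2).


k = 11 = 1011_2 (binary, LSB first: 1101)
Double-and-add from P = (28, 2):
  bit 0 = 1: acc = O + (28, 2) = (28, 2)
  bit 1 = 1: acc = (28, 2) + (27, 1) = (20, 6)
  bit 2 = 0: acc unchanged = (20, 6)
  bit 3 = 1: acc = (20, 6) + (7, 9) = (21, 17)

11P = (21, 17)


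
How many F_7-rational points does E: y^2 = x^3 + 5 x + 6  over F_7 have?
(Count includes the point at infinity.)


For each x in F_7, count y with y^2 = x^3 + 5 x + 6 mod 7:
  x = 5: RHS = 2, y in [3, 4]  -> 2 point(s)
  x = 6: RHS = 0, y in [0]  -> 1 point(s)
Affine points: 3. Add the point at infinity: total = 4.

#E(F_7) = 4


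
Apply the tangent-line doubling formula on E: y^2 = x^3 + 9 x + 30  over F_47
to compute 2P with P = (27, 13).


Doubling: s = (3 x1^2 + a) / (2 y1)
s = (3*27^2 + 9) / (2*13) mod 47 = 23
x3 = s^2 - 2 x1 mod 47 = 23^2 - 2*27 = 5
y3 = s (x1 - x3) - y1 mod 47 = 23 * (27 - 5) - 13 = 23

2P = (5, 23)


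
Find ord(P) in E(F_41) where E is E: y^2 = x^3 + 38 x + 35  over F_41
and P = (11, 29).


Compute successive multiples of P until we hit O:
  1P = (11, 29)
  2P = (39, 22)
  3P = (9, 32)
  4P = (13, 15)
  5P = (25, 28)
  6P = (14, 21)
  7P = (14, 20)
  8P = (25, 13)
  ... (continuing to 13P)
  13P = O

ord(P) = 13


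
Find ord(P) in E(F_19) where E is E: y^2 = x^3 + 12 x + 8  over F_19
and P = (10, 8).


Compute successive multiples of P until we hit O:
  1P = (10, 8)
  2P = (4, 14)
  3P = (6, 7)
  4P = (9, 16)
  5P = (7, 6)
  6P = (13, 9)
  7P = (13, 10)
  8P = (7, 13)
  ... (continuing to 13P)
  13P = O

ord(P) = 13


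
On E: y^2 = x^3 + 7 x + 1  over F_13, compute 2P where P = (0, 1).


Doubling: s = (3 x1^2 + a) / (2 y1)
s = (3*0^2 + 7) / (2*1) mod 13 = 10
x3 = s^2 - 2 x1 mod 13 = 10^2 - 2*0 = 9
y3 = s (x1 - x3) - y1 mod 13 = 10 * (0 - 9) - 1 = 0

2P = (9, 0)


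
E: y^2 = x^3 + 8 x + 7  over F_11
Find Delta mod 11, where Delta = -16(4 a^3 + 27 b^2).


4 a^3 + 27 b^2 = 4*8^3 + 27*7^2 = 2048 + 1323 = 3371
Delta = -16 * (3371) = -53936
Delta mod 11 = 8

Delta = 8 (mod 11)


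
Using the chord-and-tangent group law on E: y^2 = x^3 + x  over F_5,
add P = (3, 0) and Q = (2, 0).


P != Q, so use the chord formula.
s = (y2 - y1) / (x2 - x1) = (0) / (4) mod 5 = 0
x3 = s^2 - x1 - x2 mod 5 = 0^2 - 3 - 2 = 0
y3 = s (x1 - x3) - y1 mod 5 = 0 * (3 - 0) - 0 = 0

P + Q = (0, 0)


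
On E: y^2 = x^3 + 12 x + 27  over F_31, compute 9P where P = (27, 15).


k = 9 = 1001_2 (binary, LSB first: 1001)
Double-and-add from P = (27, 15):
  bit 0 = 1: acc = O + (27, 15) = (27, 15)
  bit 1 = 0: acc unchanged = (27, 15)
  bit 2 = 0: acc unchanged = (27, 15)
  bit 3 = 1: acc = (27, 15) + (7, 12) = (25, 7)

9P = (25, 7)


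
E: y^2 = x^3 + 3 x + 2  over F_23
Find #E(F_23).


For each x in F_23, count y with y^2 = x^3 + 3 x + 2 mod 23:
  x = 0: RHS = 2, y in [5, 18]  -> 2 point(s)
  x = 1: RHS = 6, y in [11, 12]  -> 2 point(s)
  x = 2: RHS = 16, y in [4, 19]  -> 2 point(s)
  x = 4: RHS = 9, y in [3, 20]  -> 2 point(s)
  x = 5: RHS = 4, y in [2, 21]  -> 2 point(s)
  x = 6: RHS = 6, y in [11, 12]  -> 2 point(s)
  x = 8: RHS = 9, y in [3, 20]  -> 2 point(s)
  x = 11: RHS = 9, y in [3, 20]  -> 2 point(s)
  x = 12: RHS = 18, y in [8, 15]  -> 2 point(s)
  x = 15: RHS = 18, y in [8, 15]  -> 2 point(s)
  x = 16: RHS = 6, y in [11, 12]  -> 2 point(s)
  x = 18: RHS = 0, y in [0]  -> 1 point(s)
  x = 19: RHS = 18, y in [8, 15]  -> 2 point(s)
  x = 20: RHS = 12, y in [9, 14]  -> 2 point(s)
Affine points: 27. Add the point at infinity: total = 28.

#E(F_23) = 28


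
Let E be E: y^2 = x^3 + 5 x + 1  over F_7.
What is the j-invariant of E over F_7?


Delta = -16(4 a^3 + 27 b^2) mod 7 = 3
-1728 * (4 a)^3 = -1728 * (4*5)^3 mod 7 = 6
j = 6 * 3^(-1) mod 7 = 2

j = 2 (mod 7)


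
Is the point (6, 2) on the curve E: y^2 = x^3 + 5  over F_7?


Check whether y^2 = x^3 + 0 x + 5 (mod 7) for (x, y) = (6, 2).
LHS: y^2 = 2^2 mod 7 = 4
RHS: x^3 + 0 x + 5 = 6^3 + 0*6 + 5 mod 7 = 4
LHS = RHS

Yes, on the curve


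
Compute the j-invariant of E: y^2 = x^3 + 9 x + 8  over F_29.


Delta = -16(4 a^3 + 27 b^2) mod 29 = 23
-1728 * (4 a)^3 = -1728 * (4*9)^3 mod 29 = 27
j = 27 * 23^(-1) mod 29 = 10

j = 10 (mod 29)


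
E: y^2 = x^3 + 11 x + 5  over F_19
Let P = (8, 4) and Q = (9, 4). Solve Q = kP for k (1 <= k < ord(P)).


Enumerate multiples of P until we hit Q = (9, 4):
  1P = (8, 4)
  2P = (0, 9)
  3P = (1, 13)
  4P = (7, 11)
  5P = (15, 7)
  6P = (2, 4)
  7P = (9, 15)
  8P = (9, 4)
Match found at i = 8.

k = 8


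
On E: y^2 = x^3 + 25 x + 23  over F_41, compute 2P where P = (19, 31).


Doubling: s = (3 x1^2 + a) / (2 y1)
s = (3*19^2 + 25) / (2*31) mod 41 = 2
x3 = s^2 - 2 x1 mod 41 = 2^2 - 2*19 = 7
y3 = s (x1 - x3) - y1 mod 41 = 2 * (19 - 7) - 31 = 34

2P = (7, 34)


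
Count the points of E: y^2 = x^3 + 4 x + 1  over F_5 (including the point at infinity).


For each x in F_5, count y with y^2 = x^3 + 4 x + 1 mod 5:
  x = 0: RHS = 1, y in [1, 4]  -> 2 point(s)
  x = 1: RHS = 1, y in [1, 4]  -> 2 point(s)
  x = 3: RHS = 0, y in [0]  -> 1 point(s)
  x = 4: RHS = 1, y in [1, 4]  -> 2 point(s)
Affine points: 7. Add the point at infinity: total = 8.

#E(F_5) = 8


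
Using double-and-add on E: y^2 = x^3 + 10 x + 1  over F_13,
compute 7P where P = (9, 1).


k = 7 = 111_2 (binary, LSB first: 111)
Double-and-add from P = (9, 1):
  bit 0 = 1: acc = O + (9, 1) = (9, 1)
  bit 1 = 1: acc = (9, 1) + (4, 1) = (0, 12)
  bit 2 = 1: acc = (0, 12) + (1, 8) = (2, 9)

7P = (2, 9)


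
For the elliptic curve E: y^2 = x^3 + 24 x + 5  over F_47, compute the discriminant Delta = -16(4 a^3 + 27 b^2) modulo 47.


4 a^3 + 27 b^2 = 4*24^3 + 27*5^2 = 55296 + 675 = 55971
Delta = -16 * (55971) = -895536
Delta mod 47 = 2

Delta = 2 (mod 47)


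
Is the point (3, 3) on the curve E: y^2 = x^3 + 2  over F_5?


Check whether y^2 = x^3 + 0 x + 2 (mod 5) for (x, y) = (3, 3).
LHS: y^2 = 3^2 mod 5 = 4
RHS: x^3 + 0 x + 2 = 3^3 + 0*3 + 2 mod 5 = 4
LHS = RHS

Yes, on the curve


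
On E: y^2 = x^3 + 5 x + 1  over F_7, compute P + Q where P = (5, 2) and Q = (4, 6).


P != Q, so use the chord formula.
s = (y2 - y1) / (x2 - x1) = (4) / (6) mod 7 = 3
x3 = s^2 - x1 - x2 mod 7 = 3^2 - 5 - 4 = 0
y3 = s (x1 - x3) - y1 mod 7 = 3 * (5 - 0) - 2 = 6

P + Q = (0, 6)


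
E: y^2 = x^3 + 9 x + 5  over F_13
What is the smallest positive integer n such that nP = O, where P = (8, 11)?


Compute successive multiples of P until we hit O:
  1P = (8, 11)
  2P = (9, 10)
  3P = (10, 4)
  4P = (4, 1)
  5P = (4, 12)
  6P = (10, 9)
  7P = (9, 3)
  8P = (8, 2)
  ... (continuing to 9P)
  9P = O

ord(P) = 9


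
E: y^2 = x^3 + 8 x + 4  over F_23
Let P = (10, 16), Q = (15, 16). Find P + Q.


P != Q, so use the chord formula.
s = (y2 - y1) / (x2 - x1) = (0) / (5) mod 23 = 0
x3 = s^2 - x1 - x2 mod 23 = 0^2 - 10 - 15 = 21
y3 = s (x1 - x3) - y1 mod 23 = 0 * (10 - 21) - 16 = 7

P + Q = (21, 7)


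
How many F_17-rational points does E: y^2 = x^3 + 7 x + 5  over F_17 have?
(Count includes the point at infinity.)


For each x in F_17, count y with y^2 = x^3 + 7 x + 5 mod 17:
  x = 1: RHS = 13, y in [8, 9]  -> 2 point(s)
  x = 3: RHS = 2, y in [6, 11]  -> 2 point(s)
  x = 6: RHS = 8, y in [5, 12]  -> 2 point(s)
  x = 9: RHS = 15, y in [7, 10]  -> 2 point(s)
  x = 10: RHS = 4, y in [2, 15]  -> 2 point(s)
  x = 11: RHS = 2, y in [6, 11]  -> 2 point(s)
  x = 12: RHS = 15, y in [7, 10]  -> 2 point(s)
  x = 13: RHS = 15, y in [7, 10]  -> 2 point(s)
  x = 14: RHS = 8, y in [5, 12]  -> 2 point(s)
  x = 15: RHS = 0, y in [0]  -> 1 point(s)
Affine points: 19. Add the point at infinity: total = 20.

#E(F_17) = 20


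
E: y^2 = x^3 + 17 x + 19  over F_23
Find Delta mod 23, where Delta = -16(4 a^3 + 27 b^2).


4 a^3 + 27 b^2 = 4*17^3 + 27*19^2 = 19652 + 9747 = 29399
Delta = -16 * (29399) = -470384
Delta mod 23 = 12

Delta = 12 (mod 23)


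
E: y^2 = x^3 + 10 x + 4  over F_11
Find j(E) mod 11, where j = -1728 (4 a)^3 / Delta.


Delta = -16(4 a^3 + 27 b^2) mod 11 = 5
-1728 * (4 a)^3 = -1728 * (4*10)^3 mod 11 = 9
j = 9 * 5^(-1) mod 11 = 4

j = 4 (mod 11)


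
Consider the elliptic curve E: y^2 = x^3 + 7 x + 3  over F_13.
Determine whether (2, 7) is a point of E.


Check whether y^2 = x^3 + 7 x + 3 (mod 13) for (x, y) = (2, 7).
LHS: y^2 = 7^2 mod 13 = 10
RHS: x^3 + 7 x + 3 = 2^3 + 7*2 + 3 mod 13 = 12
LHS != RHS

No, not on the curve


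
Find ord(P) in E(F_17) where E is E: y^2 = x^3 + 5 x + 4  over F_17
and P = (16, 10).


Compute successive multiples of P until we hit O:
  1P = (16, 10)
  2P = (11, 9)
  3P = (5, 16)
  4P = (14, 9)
  5P = (0, 15)
  6P = (9, 8)
  7P = (7, 12)
  8P = (10, 0)
  ... (continuing to 16P)
  16P = O

ord(P) = 16


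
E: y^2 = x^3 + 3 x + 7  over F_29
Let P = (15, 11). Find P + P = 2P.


Doubling: s = (3 x1^2 + a) / (2 y1)
s = (3*15^2 + 3) / (2*11) mod 29 = 15
x3 = s^2 - 2 x1 mod 29 = 15^2 - 2*15 = 21
y3 = s (x1 - x3) - y1 mod 29 = 15 * (15 - 21) - 11 = 15

2P = (21, 15)


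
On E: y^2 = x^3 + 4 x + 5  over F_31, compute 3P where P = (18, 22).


k = 3 = 11_2 (binary, LSB first: 11)
Double-and-add from P = (18, 22):
  bit 0 = 1: acc = O + (18, 22) = (18, 22)
  bit 1 = 1: acc = (18, 22) + (0, 25) = (7, 2)

3P = (7, 2)


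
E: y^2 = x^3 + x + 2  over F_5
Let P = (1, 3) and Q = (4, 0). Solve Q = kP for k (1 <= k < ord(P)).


Enumerate multiples of P until we hit Q = (4, 0):
  1P = (1, 3)
  2P = (4, 0)
Match found at i = 2.

k = 2


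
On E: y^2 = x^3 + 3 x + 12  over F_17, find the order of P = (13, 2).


Compute successive multiples of P until we hit O:
  1P = (13, 2)
  2P = (8, 15)
  3P = (15, 10)
  4P = (5, 13)
  5P = (7, 11)
  6P = (12, 5)
  7P = (1, 13)
  8P = (16, 5)
  ... (continuing to 23P)
  23P = O

ord(P) = 23


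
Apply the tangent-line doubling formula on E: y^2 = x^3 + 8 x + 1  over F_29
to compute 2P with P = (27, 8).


Doubling: s = (3 x1^2 + a) / (2 y1)
s = (3*27^2 + 8) / (2*8) mod 29 = 23
x3 = s^2 - 2 x1 mod 29 = 23^2 - 2*27 = 11
y3 = s (x1 - x3) - y1 mod 29 = 23 * (27 - 11) - 8 = 12

2P = (11, 12)


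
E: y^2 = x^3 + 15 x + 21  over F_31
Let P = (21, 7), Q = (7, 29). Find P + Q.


P != Q, so use the chord formula.
s = (y2 - y1) / (x2 - x1) = (22) / (17) mod 31 = 25
x3 = s^2 - x1 - x2 mod 31 = 25^2 - 21 - 7 = 8
y3 = s (x1 - x3) - y1 mod 31 = 25 * (21 - 8) - 7 = 8

P + Q = (8, 8)


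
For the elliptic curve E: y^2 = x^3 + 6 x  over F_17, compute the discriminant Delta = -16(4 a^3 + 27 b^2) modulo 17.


4 a^3 + 27 b^2 = 4*6^3 + 27*0^2 = 864 + 0 = 864
Delta = -16 * (864) = -13824
Delta mod 17 = 14

Delta = 14 (mod 17)


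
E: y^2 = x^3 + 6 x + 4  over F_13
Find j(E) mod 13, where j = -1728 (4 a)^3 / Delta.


Delta = -16(4 a^3 + 27 b^2) mod 13 = 12
-1728 * (4 a)^3 = -1728 * (4*6)^3 mod 13 = 5
j = 5 * 12^(-1) mod 13 = 8

j = 8 (mod 13)


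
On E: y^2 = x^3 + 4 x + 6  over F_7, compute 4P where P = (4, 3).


k = 4 = 100_2 (binary, LSB first: 001)
Double-and-add from P = (4, 3):
  bit 0 = 0: acc unchanged = O
  bit 1 = 0: acc unchanged = O
  bit 2 = 1: acc = O + (5, 5) = (5, 5)

4P = (5, 5)


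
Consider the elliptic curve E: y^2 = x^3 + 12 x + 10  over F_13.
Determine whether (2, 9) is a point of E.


Check whether y^2 = x^3 + 12 x + 10 (mod 13) for (x, y) = (2, 9).
LHS: y^2 = 9^2 mod 13 = 3
RHS: x^3 + 12 x + 10 = 2^3 + 12*2 + 10 mod 13 = 3
LHS = RHS

Yes, on the curve


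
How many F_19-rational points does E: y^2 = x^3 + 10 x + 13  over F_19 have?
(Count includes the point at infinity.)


For each x in F_19, count y with y^2 = x^3 + 10 x + 13 mod 19:
  x = 1: RHS = 5, y in [9, 10]  -> 2 point(s)
  x = 5: RHS = 17, y in [6, 13]  -> 2 point(s)
  x = 6: RHS = 4, y in [2, 17]  -> 2 point(s)
  x = 8: RHS = 16, y in [4, 15]  -> 2 point(s)
  x = 10: RHS = 11, y in [7, 12]  -> 2 point(s)
  x = 14: RHS = 9, y in [3, 16]  -> 2 point(s)
  x = 15: RHS = 4, y in [2, 17]  -> 2 point(s)
  x = 17: RHS = 4, y in [2, 17]  -> 2 point(s)
Affine points: 16. Add the point at infinity: total = 17.

#E(F_19) = 17


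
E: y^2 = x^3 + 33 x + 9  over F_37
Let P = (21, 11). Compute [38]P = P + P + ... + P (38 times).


k = 38 = 100110_2 (binary, LSB first: 011001)
Double-and-add from P = (21, 11):
  bit 0 = 0: acc unchanged = O
  bit 1 = 1: acc = O + (2, 3) = (2, 3)
  bit 2 = 1: acc = (2, 3) + (6, 4) = (36, 7)
  bit 3 = 0: acc unchanged = (36, 7)
  bit 4 = 0: acc unchanged = (36, 7)
  bit 5 = 1: acc = (36, 7) + (18, 16) = (11, 36)

38P = (11, 36)


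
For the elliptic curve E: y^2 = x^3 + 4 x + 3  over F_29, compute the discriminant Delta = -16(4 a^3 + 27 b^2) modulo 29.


4 a^3 + 27 b^2 = 4*4^3 + 27*3^2 = 256 + 243 = 499
Delta = -16 * (499) = -7984
Delta mod 29 = 20

Delta = 20 (mod 29)


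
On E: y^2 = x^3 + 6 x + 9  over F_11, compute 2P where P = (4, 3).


Doubling: s = (3 x1^2 + a) / (2 y1)
s = (3*4^2 + 6) / (2*3) mod 11 = 9
x3 = s^2 - 2 x1 mod 11 = 9^2 - 2*4 = 7
y3 = s (x1 - x3) - y1 mod 11 = 9 * (4 - 7) - 3 = 3

2P = (7, 3)


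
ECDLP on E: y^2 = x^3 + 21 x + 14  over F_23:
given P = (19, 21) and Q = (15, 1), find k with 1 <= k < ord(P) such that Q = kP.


Enumerate multiples of P until we hit Q = (15, 1):
  1P = (19, 21)
  2P = (8, 2)
  3P = (14, 19)
  4P = (15, 22)
  5P = (2, 15)
  6P = (3, 9)
  7P = (3, 14)
  8P = (2, 8)
  9P = (15, 1)
Match found at i = 9.

k = 9


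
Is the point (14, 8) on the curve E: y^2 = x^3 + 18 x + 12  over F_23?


Check whether y^2 = x^3 + 18 x + 12 (mod 23) for (x, y) = (14, 8).
LHS: y^2 = 8^2 mod 23 = 18
RHS: x^3 + 18 x + 12 = 14^3 + 18*14 + 12 mod 23 = 18
LHS = RHS

Yes, on the curve


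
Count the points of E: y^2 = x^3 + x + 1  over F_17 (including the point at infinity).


For each x in F_17, count y with y^2 = x^3 + 1 x + 1 mod 17:
  x = 0: RHS = 1, y in [1, 16]  -> 2 point(s)
  x = 4: RHS = 1, y in [1, 16]  -> 2 point(s)
  x = 6: RHS = 2, y in [6, 11]  -> 2 point(s)
  x = 9: RHS = 8, y in [5, 12]  -> 2 point(s)
  x = 10: RHS = 8, y in [5, 12]  -> 2 point(s)
  x = 11: RHS = 0, y in [0]  -> 1 point(s)
  x = 13: RHS = 1, y in [1, 16]  -> 2 point(s)
  x = 15: RHS = 8, y in [5, 12]  -> 2 point(s)
  x = 16: RHS = 16, y in [4, 13]  -> 2 point(s)
Affine points: 17. Add the point at infinity: total = 18.

#E(F_17) = 18


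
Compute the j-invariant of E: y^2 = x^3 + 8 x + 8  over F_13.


Delta = -16(4 a^3 + 27 b^2) mod 13 = 8
-1728 * (4 a)^3 = -1728 * (4*8)^3 mod 13 = 8
j = 8 * 8^(-1) mod 13 = 1

j = 1 (mod 13)


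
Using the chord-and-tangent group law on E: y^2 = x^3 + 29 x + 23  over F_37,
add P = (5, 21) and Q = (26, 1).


P != Q, so use the chord formula.
s = (y2 - y1) / (x2 - x1) = (17) / (21) mod 37 = 29
x3 = s^2 - x1 - x2 mod 37 = 29^2 - 5 - 26 = 33
y3 = s (x1 - x3) - y1 mod 37 = 29 * (5 - 33) - 21 = 18

P + Q = (33, 18)


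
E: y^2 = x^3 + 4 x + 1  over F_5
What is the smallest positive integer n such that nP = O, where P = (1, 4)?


Compute successive multiples of P until we hit O:
  1P = (1, 4)
  2P = (4, 4)
  3P = (0, 1)
  4P = (3, 0)
  5P = (0, 4)
  6P = (4, 1)
  7P = (1, 1)
  8P = O

ord(P) = 8


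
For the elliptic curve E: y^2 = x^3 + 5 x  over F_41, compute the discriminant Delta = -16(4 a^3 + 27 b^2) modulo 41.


4 a^3 + 27 b^2 = 4*5^3 + 27*0^2 = 500 + 0 = 500
Delta = -16 * (500) = -8000
Delta mod 41 = 36

Delta = 36 (mod 41)


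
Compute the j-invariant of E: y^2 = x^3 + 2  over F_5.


Delta = -16(4 a^3 + 27 b^2) mod 5 = 2
-1728 * (4 a)^3 = -1728 * (4*0)^3 mod 5 = 0
j = 0 * 2^(-1) mod 5 = 0

j = 0 (mod 5)


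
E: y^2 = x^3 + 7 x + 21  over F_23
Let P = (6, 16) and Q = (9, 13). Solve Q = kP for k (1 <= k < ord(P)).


Enumerate multiples of P until we hit Q = (9, 13):
  1P = (6, 16)
  2P = (11, 7)
  3P = (12, 4)
  4P = (9, 13)
Match found at i = 4.

k = 4


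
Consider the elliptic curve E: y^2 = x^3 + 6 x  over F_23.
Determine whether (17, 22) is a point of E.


Check whether y^2 = x^3 + 6 x + 0 (mod 23) for (x, y) = (17, 22).
LHS: y^2 = 22^2 mod 23 = 1
RHS: x^3 + 6 x + 0 = 17^3 + 6*17 + 0 mod 23 = 1
LHS = RHS

Yes, on the curve


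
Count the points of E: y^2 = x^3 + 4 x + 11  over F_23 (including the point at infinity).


For each x in F_23, count y with y^2 = x^3 + 4 x + 11 mod 23:
  x = 1: RHS = 16, y in [4, 19]  -> 2 point(s)
  x = 2: RHS = 4, y in [2, 21]  -> 2 point(s)
  x = 3: RHS = 4, y in [2, 21]  -> 2 point(s)
  x = 5: RHS = 18, y in [8, 15]  -> 2 point(s)
  x = 8: RHS = 3, y in [7, 16]  -> 2 point(s)
  x = 10: RHS = 16, y in [4, 19]  -> 2 point(s)
  x = 11: RHS = 6, y in [11, 12]  -> 2 point(s)
  x = 12: RHS = 16, y in [4, 19]  -> 2 point(s)
  x = 13: RHS = 6, y in [11, 12]  -> 2 point(s)
  x = 16: RHS = 8, y in [10, 13]  -> 2 point(s)
  x = 17: RHS = 1, y in [1, 22]  -> 2 point(s)
  x = 18: RHS = 4, y in [2, 21]  -> 2 point(s)
  x = 19: RHS = 0, y in [0]  -> 1 point(s)
  x = 20: RHS = 18, y in [8, 15]  -> 2 point(s)
  x = 21: RHS = 18, y in [8, 15]  -> 2 point(s)
  x = 22: RHS = 6, y in [11, 12]  -> 2 point(s)
Affine points: 31. Add the point at infinity: total = 32.

#E(F_23) = 32


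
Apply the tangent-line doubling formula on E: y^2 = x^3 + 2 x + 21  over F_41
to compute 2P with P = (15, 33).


Doubling: s = (3 x1^2 + a) / (2 y1)
s = (3*15^2 + 2) / (2*33) mod 41 = 32
x3 = s^2 - 2 x1 mod 41 = 32^2 - 2*15 = 10
y3 = s (x1 - x3) - y1 mod 41 = 32 * (15 - 10) - 33 = 4

2P = (10, 4)


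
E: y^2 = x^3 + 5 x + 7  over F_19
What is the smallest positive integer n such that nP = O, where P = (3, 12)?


Compute successive multiples of P until we hit O:
  1P = (3, 12)
  2P = (0, 11)
  3P = (14, 16)
  4P = (7, 9)
  5P = (6, 14)
  6P = (2, 14)
  7P = (18, 18)
  8P = (5, 10)
  ... (continuing to 21P)
  21P = O

ord(P) = 21


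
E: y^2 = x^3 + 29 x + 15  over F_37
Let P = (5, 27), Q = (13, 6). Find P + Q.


P != Q, so use the chord formula.
s = (y2 - y1) / (x2 - x1) = (16) / (8) mod 37 = 2
x3 = s^2 - x1 - x2 mod 37 = 2^2 - 5 - 13 = 23
y3 = s (x1 - x3) - y1 mod 37 = 2 * (5 - 23) - 27 = 11

P + Q = (23, 11)


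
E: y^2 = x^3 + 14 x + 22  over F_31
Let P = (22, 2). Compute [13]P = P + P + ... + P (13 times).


k = 13 = 1101_2 (binary, LSB first: 1011)
Double-and-add from P = (22, 2):
  bit 0 = 1: acc = O + (22, 2) = (22, 2)
  bit 1 = 0: acc unchanged = (22, 2)
  bit 2 = 1: acc = (22, 2) + (13, 13) = (4, 7)
  bit 3 = 1: acc = (4, 7) + (30, 10) = (11, 22)

13P = (11, 22)


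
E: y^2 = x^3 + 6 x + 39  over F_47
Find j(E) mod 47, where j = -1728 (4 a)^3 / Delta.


Delta = -16(4 a^3 + 27 b^2) mod 47 = 29
-1728 * (4 a)^3 = -1728 * (4*6)^3 mod 47 = 19
j = 19 * 29^(-1) mod 47 = 12

j = 12 (mod 47)


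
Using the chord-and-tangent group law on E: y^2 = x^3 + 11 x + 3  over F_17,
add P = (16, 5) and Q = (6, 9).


P != Q, so use the chord formula.
s = (y2 - y1) / (x2 - x1) = (4) / (7) mod 17 = 3
x3 = s^2 - x1 - x2 mod 17 = 3^2 - 16 - 6 = 4
y3 = s (x1 - x3) - y1 mod 17 = 3 * (16 - 4) - 5 = 14

P + Q = (4, 14)


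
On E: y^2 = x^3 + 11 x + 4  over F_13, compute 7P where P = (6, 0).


k = 7 = 111_2 (binary, LSB first: 111)
Double-and-add from P = (6, 0):
  bit 0 = 1: acc = O + (6, 0) = (6, 0)
  bit 1 = 1: acc = (6, 0) + O = (6, 0)
  bit 2 = 1: acc = (6, 0) + O = (6, 0)

7P = (6, 0)


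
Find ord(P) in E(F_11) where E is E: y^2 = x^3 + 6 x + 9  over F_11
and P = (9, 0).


Compute successive multiples of P until we hit O:
  1P = (9, 0)
  2P = O

ord(P) = 2


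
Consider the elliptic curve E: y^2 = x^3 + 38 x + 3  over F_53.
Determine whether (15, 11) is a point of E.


Check whether y^2 = x^3 + 38 x + 3 (mod 53) for (x, y) = (15, 11).
LHS: y^2 = 11^2 mod 53 = 15
RHS: x^3 + 38 x + 3 = 15^3 + 38*15 + 3 mod 53 = 26
LHS != RHS

No, not on the curve


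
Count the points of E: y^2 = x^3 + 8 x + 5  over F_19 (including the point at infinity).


For each x in F_19, count y with y^2 = x^3 + 8 x + 5 mod 19:
  x = 0: RHS = 5, y in [9, 10]  -> 2 point(s)
  x = 4: RHS = 6, y in [5, 14]  -> 2 point(s)
  x = 7: RHS = 5, y in [9, 10]  -> 2 point(s)
  x = 8: RHS = 11, y in [7, 12]  -> 2 point(s)
  x = 12: RHS = 5, y in [9, 10]  -> 2 point(s)
  x = 13: RHS = 7, y in [8, 11]  -> 2 point(s)
  x = 14: RHS = 11, y in [7, 12]  -> 2 point(s)
  x = 15: RHS = 4, y in [2, 17]  -> 2 point(s)
  x = 16: RHS = 11, y in [7, 12]  -> 2 point(s)
  x = 17: RHS = 0, y in [0]  -> 1 point(s)
Affine points: 19. Add the point at infinity: total = 20.

#E(F_19) = 20


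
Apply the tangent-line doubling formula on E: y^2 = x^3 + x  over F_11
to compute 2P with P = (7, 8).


Doubling: s = (3 x1^2 + a) / (2 y1)
s = (3*7^2 + 1) / (2*8) mod 11 = 1
x3 = s^2 - 2 x1 mod 11 = 1^2 - 2*7 = 9
y3 = s (x1 - x3) - y1 mod 11 = 1 * (7 - 9) - 8 = 1

2P = (9, 1)


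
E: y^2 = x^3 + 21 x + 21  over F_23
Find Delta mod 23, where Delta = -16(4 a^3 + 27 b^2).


4 a^3 + 27 b^2 = 4*21^3 + 27*21^2 = 37044 + 11907 = 48951
Delta = -16 * (48951) = -783216
Delta mod 23 = 3

Delta = 3 (mod 23)


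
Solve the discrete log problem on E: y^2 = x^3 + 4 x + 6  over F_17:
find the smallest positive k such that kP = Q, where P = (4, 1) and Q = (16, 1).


Enumerate multiples of P until we hit Q = (16, 1):
  1P = (4, 1)
  2P = (5, 7)
  3P = (10, 14)
  4P = (11, 15)
  5P = (6, 12)
  6P = (16, 1)
Match found at i = 6.

k = 6


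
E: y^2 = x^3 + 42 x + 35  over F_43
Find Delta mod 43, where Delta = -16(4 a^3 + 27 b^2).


4 a^3 + 27 b^2 = 4*42^3 + 27*35^2 = 296352 + 33075 = 329427
Delta = -16 * (329427) = -5270832
Delta mod 43 = 22

Delta = 22 (mod 43)


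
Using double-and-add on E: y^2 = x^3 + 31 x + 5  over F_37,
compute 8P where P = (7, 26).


k = 8 = 1000_2 (binary, LSB first: 0001)
Double-and-add from P = (7, 26):
  bit 0 = 0: acc unchanged = O
  bit 1 = 0: acc unchanged = O
  bit 2 = 0: acc unchanged = O
  bit 3 = 1: acc = O + (2, 36) = (2, 36)

8P = (2, 36)


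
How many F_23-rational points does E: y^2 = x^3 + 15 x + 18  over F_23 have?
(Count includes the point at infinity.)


For each x in F_23, count y with y^2 = x^3 + 15 x + 18 mod 23:
  x = 0: RHS = 18, y in [8, 15]  -> 2 point(s)
  x = 4: RHS = 4, y in [2, 21]  -> 2 point(s)
  x = 6: RHS = 2, y in [5, 18]  -> 2 point(s)
  x = 7: RHS = 6, y in [11, 12]  -> 2 point(s)
  x = 8: RHS = 6, y in [11, 12]  -> 2 point(s)
  x = 9: RHS = 8, y in [10, 13]  -> 2 point(s)
  x = 10: RHS = 18, y in [8, 15]  -> 2 point(s)
  x = 13: RHS = 18, y in [8, 15]  -> 2 point(s)
  x = 18: RHS = 2, y in [5, 18]  -> 2 point(s)
  x = 19: RHS = 9, y in [3, 20]  -> 2 point(s)
  x = 21: RHS = 3, y in [7, 16]  -> 2 point(s)
  x = 22: RHS = 2, y in [5, 18]  -> 2 point(s)
Affine points: 24. Add the point at infinity: total = 25.

#E(F_23) = 25


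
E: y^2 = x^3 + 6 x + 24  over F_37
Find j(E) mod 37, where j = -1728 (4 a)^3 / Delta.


Delta = -16(4 a^3 + 27 b^2) mod 37 = 7
-1728 * (4 a)^3 = -1728 * (4*6)^3 mod 37 = 31
j = 31 * 7^(-1) mod 37 = 15

j = 15 (mod 37)


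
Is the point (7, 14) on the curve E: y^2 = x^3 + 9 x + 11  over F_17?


Check whether y^2 = x^3 + 9 x + 11 (mod 17) for (x, y) = (7, 14).
LHS: y^2 = 14^2 mod 17 = 9
RHS: x^3 + 9 x + 11 = 7^3 + 9*7 + 11 mod 17 = 9
LHS = RHS

Yes, on the curve


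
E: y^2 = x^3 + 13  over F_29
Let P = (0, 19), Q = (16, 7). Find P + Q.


P != Q, so use the chord formula.
s = (y2 - y1) / (x2 - x1) = (17) / (16) mod 29 = 21
x3 = s^2 - x1 - x2 mod 29 = 21^2 - 0 - 16 = 19
y3 = s (x1 - x3) - y1 mod 29 = 21 * (0 - 19) - 19 = 17

P + Q = (19, 17)


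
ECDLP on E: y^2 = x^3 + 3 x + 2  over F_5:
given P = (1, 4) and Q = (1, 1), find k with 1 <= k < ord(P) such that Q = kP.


Enumerate multiples of P until we hit Q = (1, 1):
  1P = (1, 4)
  2P = (2, 4)
  3P = (2, 1)
  4P = (1, 1)
Match found at i = 4.

k = 4


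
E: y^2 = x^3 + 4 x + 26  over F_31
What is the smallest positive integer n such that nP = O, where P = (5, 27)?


Compute successive multiples of P until we hit O:
  1P = (5, 27)
  2P = (26, 6)
  3P = (1, 0)
  4P = (26, 25)
  5P = (5, 4)
  6P = O

ord(P) = 6


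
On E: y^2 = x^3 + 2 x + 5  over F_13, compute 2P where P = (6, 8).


Doubling: s = (3 x1^2 + a) / (2 y1)
s = (3*6^2 + 2) / (2*8) mod 13 = 2
x3 = s^2 - 2 x1 mod 13 = 2^2 - 2*6 = 5
y3 = s (x1 - x3) - y1 mod 13 = 2 * (6 - 5) - 8 = 7

2P = (5, 7)


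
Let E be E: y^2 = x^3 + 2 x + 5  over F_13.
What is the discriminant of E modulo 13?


4 a^3 + 27 b^2 = 4*2^3 + 27*5^2 = 32 + 675 = 707
Delta = -16 * (707) = -11312
Delta mod 13 = 11

Delta = 11 (mod 13)


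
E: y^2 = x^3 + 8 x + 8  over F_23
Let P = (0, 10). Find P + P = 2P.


Doubling: s = (3 x1^2 + a) / (2 y1)
s = (3*0^2 + 8) / (2*10) mod 23 = 5
x3 = s^2 - 2 x1 mod 23 = 5^2 - 2*0 = 2
y3 = s (x1 - x3) - y1 mod 23 = 5 * (0 - 2) - 10 = 3

2P = (2, 3)


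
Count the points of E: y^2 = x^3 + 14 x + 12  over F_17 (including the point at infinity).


For each x in F_17, count y with y^2 = x^3 + 14 x + 12 mod 17:
  x = 3: RHS = 13, y in [8, 9]  -> 2 point(s)
  x = 4: RHS = 13, y in [8, 9]  -> 2 point(s)
  x = 9: RHS = 0, y in [0]  -> 1 point(s)
  x = 10: RHS = 13, y in [8, 9]  -> 2 point(s)
  x = 11: RHS = 1, y in [1, 16]  -> 2 point(s)
  x = 12: RHS = 4, y in [2, 15]  -> 2 point(s)
Affine points: 11. Add the point at infinity: total = 12.

#E(F_17) = 12


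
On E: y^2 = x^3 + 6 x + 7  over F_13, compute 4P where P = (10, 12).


k = 4 = 100_2 (binary, LSB first: 001)
Double-and-add from P = (10, 12):
  bit 0 = 0: acc unchanged = O
  bit 1 = 0: acc unchanged = O
  bit 2 = 1: acc = O + (12, 0) = (12, 0)

4P = (12, 0)


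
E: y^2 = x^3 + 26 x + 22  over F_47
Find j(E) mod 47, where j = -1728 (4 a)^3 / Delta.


Delta = -16(4 a^3 + 27 b^2) mod 47 = 2
-1728 * (4 a)^3 = -1728 * (4*26)^3 mod 47 = 2
j = 2 * 2^(-1) mod 47 = 1

j = 1 (mod 47)


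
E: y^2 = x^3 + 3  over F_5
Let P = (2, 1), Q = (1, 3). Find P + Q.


P != Q, so use the chord formula.
s = (y2 - y1) / (x2 - x1) = (2) / (4) mod 5 = 3
x3 = s^2 - x1 - x2 mod 5 = 3^2 - 2 - 1 = 1
y3 = s (x1 - x3) - y1 mod 5 = 3 * (2 - 1) - 1 = 2

P + Q = (1, 2)


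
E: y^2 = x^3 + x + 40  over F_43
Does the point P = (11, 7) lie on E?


Check whether y^2 = x^3 + 1 x + 40 (mod 43) for (x, y) = (11, 7).
LHS: y^2 = 7^2 mod 43 = 6
RHS: x^3 + 1 x + 40 = 11^3 + 1*11 + 40 mod 43 = 6
LHS = RHS

Yes, on the curve


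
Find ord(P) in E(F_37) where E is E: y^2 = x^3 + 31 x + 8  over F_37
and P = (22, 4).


Compute successive multiples of P until we hit O:
  1P = (22, 4)
  2P = (18, 16)
  3P = (6, 22)
  4P = (12, 31)
  5P = (4, 14)
  6P = (4, 23)
  7P = (12, 6)
  8P = (6, 15)
  ... (continuing to 11P)
  11P = O

ord(P) = 11


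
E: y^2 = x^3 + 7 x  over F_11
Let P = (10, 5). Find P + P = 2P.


Doubling: s = (3 x1^2 + a) / (2 y1)
s = (3*10^2 + 7) / (2*5) mod 11 = 1
x3 = s^2 - 2 x1 mod 11 = 1^2 - 2*10 = 3
y3 = s (x1 - x3) - y1 mod 11 = 1 * (10 - 3) - 5 = 2

2P = (3, 2)


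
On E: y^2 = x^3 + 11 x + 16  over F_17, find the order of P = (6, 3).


Compute successive multiples of P until we hit O:
  1P = (6, 3)
  2P = (5, 14)
  3P = (8, 2)
  4P = (16, 2)
  5P = (3, 12)
  6P = (0, 13)
  7P = (10, 15)
  8P = (10, 2)
  ... (continuing to 15P)
  15P = O

ord(P) = 15


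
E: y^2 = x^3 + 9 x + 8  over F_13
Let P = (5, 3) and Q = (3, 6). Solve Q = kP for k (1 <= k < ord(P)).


Enumerate multiples of P until we hit Q = (3, 6):
  1P = (5, 3)
  2P = (4, 11)
  3P = (3, 7)
  4P = (9, 5)
  5P = (9, 8)
  6P = (3, 6)
Match found at i = 6.

k = 6


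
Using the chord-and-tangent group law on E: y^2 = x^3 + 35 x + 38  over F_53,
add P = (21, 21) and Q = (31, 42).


P != Q, so use the chord formula.
s = (y2 - y1) / (x2 - x1) = (21) / (10) mod 53 = 18
x3 = s^2 - x1 - x2 mod 53 = 18^2 - 21 - 31 = 7
y3 = s (x1 - x3) - y1 mod 53 = 18 * (21 - 7) - 21 = 19

P + Q = (7, 19)


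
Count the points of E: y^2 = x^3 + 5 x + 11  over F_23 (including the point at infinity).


For each x in F_23, count y with y^2 = x^3 + 5 x + 11 mod 23:
  x = 2: RHS = 6, y in [11, 12]  -> 2 point(s)
  x = 4: RHS = 3, y in [7, 16]  -> 2 point(s)
  x = 5: RHS = 0, y in [0]  -> 1 point(s)
  x = 6: RHS = 4, y in [2, 21]  -> 2 point(s)
  x = 9: RHS = 3, y in [7, 16]  -> 2 point(s)
  x = 10: RHS = 3, y in [7, 16]  -> 2 point(s)
  x = 16: RHS = 1, y in [1, 22]  -> 2 point(s)
  x = 17: RHS = 18, y in [8, 15]  -> 2 point(s)
  x = 21: RHS = 16, y in [4, 19]  -> 2 point(s)
Affine points: 17. Add the point at infinity: total = 18.

#E(F_23) = 18


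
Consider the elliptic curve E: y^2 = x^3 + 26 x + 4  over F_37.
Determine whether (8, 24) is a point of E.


Check whether y^2 = x^3 + 26 x + 4 (mod 37) for (x, y) = (8, 24).
LHS: y^2 = 24^2 mod 37 = 21
RHS: x^3 + 26 x + 4 = 8^3 + 26*8 + 4 mod 37 = 21
LHS = RHS

Yes, on the curve


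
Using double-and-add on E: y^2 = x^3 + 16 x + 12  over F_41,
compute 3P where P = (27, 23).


k = 3 = 11_2 (binary, LSB first: 11)
Double-and-add from P = (27, 23):
  bit 0 = 1: acc = O + (27, 23) = (27, 23)
  bit 1 = 1: acc = (27, 23) + (23, 1) = (11, 24)

3P = (11, 24)


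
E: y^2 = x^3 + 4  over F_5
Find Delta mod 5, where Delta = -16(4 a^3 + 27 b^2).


4 a^3 + 27 b^2 = 4*0^3 + 27*4^2 = 0 + 432 = 432
Delta = -16 * (432) = -6912
Delta mod 5 = 3

Delta = 3 (mod 5)


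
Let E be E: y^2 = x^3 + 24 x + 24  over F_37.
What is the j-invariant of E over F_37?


Delta = -16(4 a^3 + 27 b^2) mod 37 = 1
-1728 * (4 a)^3 = -1728 * (4*24)^3 mod 37 = 23
j = 23 * 1^(-1) mod 37 = 23

j = 23 (mod 37)


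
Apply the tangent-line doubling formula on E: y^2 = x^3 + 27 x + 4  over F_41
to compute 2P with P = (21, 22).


Doubling: s = (3 x1^2 + a) / (2 y1)
s = (3*21^2 + 27) / (2*22) mod 41 = 40
x3 = s^2 - 2 x1 mod 41 = 40^2 - 2*21 = 0
y3 = s (x1 - x3) - y1 mod 41 = 40 * (21 - 0) - 22 = 39

2P = (0, 39)


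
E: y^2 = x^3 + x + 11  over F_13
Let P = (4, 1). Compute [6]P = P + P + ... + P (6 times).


k = 6 = 110_2 (binary, LSB first: 011)
Double-and-add from P = (4, 1):
  bit 0 = 0: acc unchanged = O
  bit 1 = 1: acc = O + (4, 12) = (4, 12)
  bit 2 = 1: acc = (4, 12) + (4, 1) = O

6P = O


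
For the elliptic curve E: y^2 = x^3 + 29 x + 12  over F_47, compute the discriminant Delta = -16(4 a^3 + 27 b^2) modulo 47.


4 a^3 + 27 b^2 = 4*29^3 + 27*12^2 = 97556 + 3888 = 101444
Delta = -16 * (101444) = -1623104
Delta mod 47 = 41

Delta = 41 (mod 47)


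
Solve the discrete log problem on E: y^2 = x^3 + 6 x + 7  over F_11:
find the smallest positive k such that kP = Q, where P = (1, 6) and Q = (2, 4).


Enumerate multiples of P until we hit Q = (2, 4):
  1P = (1, 6)
  2P = (2, 7)
  3P = (9, 8)
  4P = (10, 0)
  5P = (9, 3)
  6P = (2, 4)
Match found at i = 6.

k = 6


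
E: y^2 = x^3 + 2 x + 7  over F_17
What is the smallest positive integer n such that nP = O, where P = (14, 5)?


Compute successive multiples of P until we hit O:
  1P = (14, 5)
  2P = (2, 6)
  3P = (16, 15)
  4P = (12, 5)
  5P = (8, 12)
  6P = (11, 0)
  7P = (8, 5)
  8P = (12, 12)
  ... (continuing to 12P)
  12P = O

ord(P) = 12


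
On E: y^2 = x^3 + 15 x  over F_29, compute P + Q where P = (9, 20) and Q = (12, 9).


P != Q, so use the chord formula.
s = (y2 - y1) / (x2 - x1) = (18) / (3) mod 29 = 6
x3 = s^2 - x1 - x2 mod 29 = 6^2 - 9 - 12 = 15
y3 = s (x1 - x3) - y1 mod 29 = 6 * (9 - 15) - 20 = 2

P + Q = (15, 2)
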